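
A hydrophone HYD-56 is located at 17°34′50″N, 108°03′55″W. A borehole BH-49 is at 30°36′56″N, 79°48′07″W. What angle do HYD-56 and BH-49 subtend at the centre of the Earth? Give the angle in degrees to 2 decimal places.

28.79°

HYD-56: φ = +17.58056°, λ = -108.06528°
BH-49: φ = +30.61556°, λ = -79.80194°
Δφ = 13.0350°,  Δλ = 28.2633°
a = sin²(Δφ/2) + cos φ₁ cos φ₂ sin²(Δλ/2) = 0.061788
c = 2·arcsin(√a) = 0.502411 rad = 28.7861°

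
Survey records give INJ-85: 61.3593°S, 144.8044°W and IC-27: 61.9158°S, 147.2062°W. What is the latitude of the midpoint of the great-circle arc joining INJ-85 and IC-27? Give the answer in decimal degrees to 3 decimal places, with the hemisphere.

61.643°S

Bx = cos φ₂ cos Δλ = 0.470355,  By = cos φ₂ sin Δλ = -0.019729
φₘ = atan2(sin φ₁ + sin φ₂, √((cos φ₁ + Bx)² + By²)) = -61.64281°
λₘ = λ₁ + atan2(By, cos φ₁ + Bx) = -145.99450°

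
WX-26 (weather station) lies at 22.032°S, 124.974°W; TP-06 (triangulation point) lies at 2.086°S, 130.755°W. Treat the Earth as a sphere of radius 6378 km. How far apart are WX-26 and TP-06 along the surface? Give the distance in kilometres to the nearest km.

2307 km

Δφ = 19.9460°,  Δλ = -5.7810°
a = sin²(Δφ/2) + cos φ₁ cos φ₂ sin²(Δλ/2) = 0.032348
c = 2·arcsin(√a) = 0.361681 rad = 20.7228°
d = R·c = 6378 × 0.361681 = 2306.8 km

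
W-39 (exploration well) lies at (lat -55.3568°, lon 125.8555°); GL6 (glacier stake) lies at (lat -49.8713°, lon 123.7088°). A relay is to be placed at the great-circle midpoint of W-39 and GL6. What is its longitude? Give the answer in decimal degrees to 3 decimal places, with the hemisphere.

124.715°E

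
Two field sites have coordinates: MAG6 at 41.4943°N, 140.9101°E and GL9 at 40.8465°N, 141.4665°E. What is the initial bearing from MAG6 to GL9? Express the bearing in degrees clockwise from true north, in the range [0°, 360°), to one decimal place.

146.9°

Δλ = 0.5564°
y = sin Δλ · cos φ₂ = 0.007346
x = cos φ₁ sin φ₂ − sin φ₁ cos φ₂ cos Δλ = -0.011282
θ = atan2(y, x) = 146.9320° → 146.9320° (mod 360°)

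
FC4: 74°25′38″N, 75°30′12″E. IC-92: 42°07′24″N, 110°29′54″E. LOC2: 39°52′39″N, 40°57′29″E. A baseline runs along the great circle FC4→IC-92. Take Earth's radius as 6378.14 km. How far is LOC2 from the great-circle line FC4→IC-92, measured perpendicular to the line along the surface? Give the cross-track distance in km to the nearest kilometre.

4236 km

FC4: φ = +74.42722°, λ = +75.50333°
IC-92: φ = +42.12333°, λ = +110.49833°
LOC2: φ = +39.87750°, λ = +40.95806°
δ₁₃ = central angle FC4→LOC2 = 0.664366 rad  (haversine)
θ₁₃ = bearing FC4→LOC2 = 224.894°,  θ₁₂ = bearing FC4→IC-92 = 133.611°
dₓₜ = R·arcsin(sin δ₁₃ · sin(θ₁₃ − θ₁₂)) = 6378.14·arcsin(0.61656·sin(91.283°)) = 4236.164 km
|dₓₜ| = 4236.164 km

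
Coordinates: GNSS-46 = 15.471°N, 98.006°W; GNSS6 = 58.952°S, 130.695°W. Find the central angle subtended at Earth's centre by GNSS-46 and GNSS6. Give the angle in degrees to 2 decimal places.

79.06°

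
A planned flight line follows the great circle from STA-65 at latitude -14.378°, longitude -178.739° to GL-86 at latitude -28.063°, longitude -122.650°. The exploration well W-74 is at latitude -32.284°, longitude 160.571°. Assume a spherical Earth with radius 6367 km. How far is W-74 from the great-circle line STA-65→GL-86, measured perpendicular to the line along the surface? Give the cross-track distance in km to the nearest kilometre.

2731 km

δ₁₃ = central angle STA-65→W-74 = 0.453896 rad  (haversine)
θ₁₃ = bearing STA-65→W-74 = 222.939°,  θ₁₂ = bearing STA-65→GL-86 = 114.481°
dₓₜ = R·arcsin(sin δ₁₃ · sin(θ₁₃ − θ₁₂)) = 6367·arcsin(0.43847·sin(108.457°)) = 2731.115 km
|dₓₜ| = 2731.115 km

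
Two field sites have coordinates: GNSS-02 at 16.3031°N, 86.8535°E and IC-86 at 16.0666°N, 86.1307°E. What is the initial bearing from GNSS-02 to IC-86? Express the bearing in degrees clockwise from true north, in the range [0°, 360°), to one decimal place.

Δλ = -0.7228°
y = sin Δλ · cos φ₂ = -0.012122
x = cos φ₁ sin φ₂ − sin φ₁ cos φ₂ cos Δλ = -0.004106
θ = atan2(y, x) = -108.7131° → 251.2869° (mod 360°)

251.3°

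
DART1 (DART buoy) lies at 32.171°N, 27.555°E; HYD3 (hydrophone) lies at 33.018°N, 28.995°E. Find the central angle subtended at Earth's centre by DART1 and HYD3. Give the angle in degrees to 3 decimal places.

1.480°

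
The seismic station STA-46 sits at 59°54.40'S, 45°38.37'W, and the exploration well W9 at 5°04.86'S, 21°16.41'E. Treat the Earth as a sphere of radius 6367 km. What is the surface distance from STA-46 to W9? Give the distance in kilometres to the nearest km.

8244 km

STA-46: φ = -59.90667°, λ = -45.63950°
W9: φ = -5.08100°, λ = +21.27350°
Δφ = 54.8257°,  Δλ = 66.9130°
a = sin²(Δφ/2) + cos φ₁ cos φ₂ sin²(Δλ/2) = 0.363765
c = 2·arcsin(√a) = 1.294836 rad = 74.1886°
d = R·c = 6367 × 1.294836 = 8244.2 km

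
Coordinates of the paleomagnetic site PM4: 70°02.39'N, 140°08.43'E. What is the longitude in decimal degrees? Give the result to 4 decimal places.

140° + 8.43′/60 = 140 + 0.14050 = 140.1405°

140.1405°E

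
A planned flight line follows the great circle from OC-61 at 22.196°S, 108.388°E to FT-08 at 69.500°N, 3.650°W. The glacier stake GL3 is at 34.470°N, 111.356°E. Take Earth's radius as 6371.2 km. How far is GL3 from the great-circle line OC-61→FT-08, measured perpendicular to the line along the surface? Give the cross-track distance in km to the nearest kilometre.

2263 km

δ₁₃ = central angle OC-61→GL3 = 0.990233 rad  (haversine)
θ₁₃ = bearing OC-61→GL3 = 2.926°,  θ₁₂ = bearing OC-61→FT-08 = 338.345°
dₓₜ = R·arcsin(sin δ₁₃ · sin(θ₁₃ − θ₁₂)) = 6371.2·arcsin(0.83615·sin(-335.419°)) = 2263.343 km
|dₓₜ| = 2263.343 km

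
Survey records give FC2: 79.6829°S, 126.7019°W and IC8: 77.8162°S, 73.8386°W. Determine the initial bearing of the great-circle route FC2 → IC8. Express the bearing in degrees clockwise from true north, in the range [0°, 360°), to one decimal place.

106.5°

Δλ = 52.8633°
y = sin Δλ · cos φ₂ = 0.168247
x = cos φ₁ sin φ₂ − sin φ₁ cos φ₂ cos Δλ = -0.049708
θ = atan2(y, x) = 106.4596° → 106.4596° (mod 360°)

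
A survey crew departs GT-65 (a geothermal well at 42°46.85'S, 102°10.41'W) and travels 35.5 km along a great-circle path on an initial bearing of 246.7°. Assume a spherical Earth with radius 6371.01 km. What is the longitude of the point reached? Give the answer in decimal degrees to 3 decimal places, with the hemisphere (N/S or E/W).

102.574°W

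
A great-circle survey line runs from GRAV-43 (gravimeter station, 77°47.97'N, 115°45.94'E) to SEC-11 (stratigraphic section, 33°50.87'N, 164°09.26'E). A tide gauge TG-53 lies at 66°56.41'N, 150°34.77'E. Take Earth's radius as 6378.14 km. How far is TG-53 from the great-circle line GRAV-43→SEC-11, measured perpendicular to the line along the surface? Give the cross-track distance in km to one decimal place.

168.2 km

GRAV-43: φ = +77.79950°, λ = +115.76567°
SEC-11: φ = +33.84783°, λ = +164.15433°
TG-53: φ = +66.94017°, λ = +150.57950°
δ₁₃ = central angle GRAV-43→TG-53 = 0.256529 rad  (haversine)
θ₁₃ = bearing GRAV-43→TG-53 = 118.194°,  θ₁₂ = bearing GRAV-43→SEC-11 = 124.160°
dₓₜ = R·arcsin(sin δ₁₃ · sin(θ₁₃ − θ₁₂)) = 6378.14·arcsin(0.25372·sin(-5.966°)) = -168.219 km
|dₓₜ| = 168.219 km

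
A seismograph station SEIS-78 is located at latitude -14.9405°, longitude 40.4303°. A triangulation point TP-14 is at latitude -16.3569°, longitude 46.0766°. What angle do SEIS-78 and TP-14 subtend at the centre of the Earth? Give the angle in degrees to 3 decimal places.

Δφ = -1.4164°,  Δλ = 5.6463°
a = sin²(Δφ/2) + cos φ₁ cos φ₂ sin²(Δλ/2) = 0.002402
c = 2·arcsin(√a) = 0.098055 rad = 5.6182°

5.618°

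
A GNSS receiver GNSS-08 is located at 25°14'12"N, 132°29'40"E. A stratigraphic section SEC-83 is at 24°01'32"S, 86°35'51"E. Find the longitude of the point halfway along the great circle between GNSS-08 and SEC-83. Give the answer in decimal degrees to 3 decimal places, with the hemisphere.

GNSS-08: φ = +25.23667°, λ = +132.49444°
SEC-83: φ = -24.02556°, λ = +86.59750°
Bx = cos φ₂ cos Δλ = 0.635657,  By = cos φ₂ sin Δλ = -0.655877
φₘ = atan2(sin φ₁ + sin φ₂, √((cos φ₁ + Bx)² + By²)) = 0.65760°
λₘ = λ₁ + atan2(By, cos φ₁ + Bx) = 109.42841°

109.428°E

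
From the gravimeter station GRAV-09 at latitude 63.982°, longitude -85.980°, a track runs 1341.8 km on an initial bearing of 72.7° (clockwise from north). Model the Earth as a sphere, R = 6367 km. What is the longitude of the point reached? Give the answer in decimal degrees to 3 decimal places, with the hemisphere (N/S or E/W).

57.816°W

δ = d/R = 1341.8/6367 = 0.210743 rad
φ₂ = arcsin(sin φ₁ cos δ + cos φ₁ sin δ cos θ)
   = arcsin(0.89866·0.97788 + 0.43865·0.20919·0.29737) = 64.96662°
λ₂ = λ₁ + atan2(sin θ sin δ cos φ₁, cos δ − sin φ₁ sin φ₂) = -57.81611°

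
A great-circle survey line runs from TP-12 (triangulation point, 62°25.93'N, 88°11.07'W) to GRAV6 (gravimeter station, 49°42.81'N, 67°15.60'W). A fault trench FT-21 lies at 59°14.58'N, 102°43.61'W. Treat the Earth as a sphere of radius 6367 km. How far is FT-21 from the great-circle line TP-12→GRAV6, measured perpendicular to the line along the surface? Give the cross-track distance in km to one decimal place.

713.6 km

TP-12: φ = +62.43217°, λ = -88.18450°
GRAV6: φ = +49.71350°, λ = -67.26000°
FT-21: φ = +59.24300°, λ = -102.72683°
δ₁₃ = central angle TP-12→FT-21 = 0.135241 rad  (haversine)
θ₁₃ = bearing TP-12→FT-21 = 252.248°,  θ₁₂ = bearing TP-12→GRAV6 = 128.298°
dₓₜ = R·arcsin(sin δ₁₃ · sin(θ₁₃ − θ₁₂)) = 6367·arcsin(0.13483·sin(123.950°)) = 713.605 km
|dₓₜ| = 713.605 km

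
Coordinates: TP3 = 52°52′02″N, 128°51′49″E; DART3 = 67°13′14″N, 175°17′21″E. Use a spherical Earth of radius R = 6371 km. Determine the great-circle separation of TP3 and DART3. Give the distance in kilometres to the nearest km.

TP3: φ = +52.86722°, λ = +128.86361°
DART3: φ = +67.22056°, λ = +175.28917°
Δφ = 14.3533°,  Δλ = 46.4256°
a = sin²(Δφ/2) + cos φ₁ cos φ₂ sin²(Δλ/2) = 0.051918
c = 2·arcsin(√a) = 0.459747 rad = 26.3416°
d = R·c = 6371 × 0.459747 = 2929.0 km

2929 km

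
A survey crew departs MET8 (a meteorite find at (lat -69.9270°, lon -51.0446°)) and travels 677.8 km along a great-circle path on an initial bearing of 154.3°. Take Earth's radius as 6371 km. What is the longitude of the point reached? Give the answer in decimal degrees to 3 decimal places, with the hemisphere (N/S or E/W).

40.665°W

δ = d/R = 677.8/6371 = 0.106388 rad
φ₂ = arcsin(sin φ₁ cos δ + cos φ₁ sin δ cos θ)
   = arcsin(-0.93926·0.99435 + 0.34322·0.10619·-0.90108) = -75.19157°
λ₂ = λ₁ + atan2(sin θ sin δ cos φ₁, cos δ − sin φ₁ sin φ₂) = -40.66494°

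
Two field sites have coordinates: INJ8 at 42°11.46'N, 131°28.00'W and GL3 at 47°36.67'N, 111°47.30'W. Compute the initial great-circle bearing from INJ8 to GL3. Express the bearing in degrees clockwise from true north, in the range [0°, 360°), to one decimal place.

62.0°

INJ8: φ = +42.19100°, λ = -131.46667°
GL3: φ = +47.61117°, λ = -111.78833°
Δλ = 19.6783°
y = sin Δλ · cos φ₂ = 0.227016
x = cos φ₁ sin φ₂ − sin φ₁ cos φ₂ cos Δλ = 0.120901
θ = atan2(y, x) = 61.9617° → 61.9617° (mod 360°)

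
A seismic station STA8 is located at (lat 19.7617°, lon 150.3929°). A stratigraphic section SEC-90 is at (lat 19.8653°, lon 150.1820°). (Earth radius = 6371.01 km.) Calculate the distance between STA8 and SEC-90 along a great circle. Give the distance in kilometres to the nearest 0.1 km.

Δφ = 0.1036°,  Δλ = -0.2109°
a = sin²(Δφ/2) + cos φ₁ cos φ₂ sin²(Δλ/2) = 0.000004
c = 2·arcsin(√a) = 0.003907 rad = 0.2238°
d = R·c = 6371.01 × 0.003907 = 24.9 km

24.9 km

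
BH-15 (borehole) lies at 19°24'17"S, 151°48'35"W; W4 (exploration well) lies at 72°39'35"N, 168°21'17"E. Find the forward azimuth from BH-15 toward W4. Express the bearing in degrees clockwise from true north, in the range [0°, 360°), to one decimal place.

348.9°

BH-15: φ = -19.40472°, λ = -151.80972°
W4: φ = +72.65972°, λ = +168.35472°
Δλ = -39.8356°
y = sin Δλ · cos φ₂ = -0.190924
x = cos φ₁ sin φ₂ − sin φ₁ cos φ₂ cos Δλ = 0.976366
θ = atan2(y, x) = -11.0643° → 348.9357° (mod 360°)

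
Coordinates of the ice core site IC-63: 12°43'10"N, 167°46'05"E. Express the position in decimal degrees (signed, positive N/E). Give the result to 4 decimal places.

+12.7194°, +167.7681°

lat: 12.7194° N → +12.7194°
lon: 167.7681° E → +167.7681°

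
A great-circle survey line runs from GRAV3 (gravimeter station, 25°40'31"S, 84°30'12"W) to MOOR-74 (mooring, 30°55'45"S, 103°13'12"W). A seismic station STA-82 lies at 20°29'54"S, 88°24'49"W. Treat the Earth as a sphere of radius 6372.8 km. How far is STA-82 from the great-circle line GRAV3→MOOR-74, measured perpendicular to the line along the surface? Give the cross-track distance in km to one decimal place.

681.4 km

GRAV3: φ = -25.67528°, λ = -84.50333°
MOOR-74: φ = -30.92917°, λ = -103.22000°
STA-82: φ = -20.49833°, λ = -88.41361°
δ₁₃ = central angle GRAV3→STA-82 = 0.110005 rad  (haversine)
θ₁₃ = bearing GRAV3→STA-82 = 324.420°,  θ₁₂ = bearing GRAV3→MOOR-74 = 247.998°
dₓₜ = R·arcsin(sin δ₁₃ · sin(θ₁₃ − θ₁₂)) = 6372.8·arcsin(0.10978·sin(76.422°)) = 681.371 km
|dₓₜ| = 681.371 km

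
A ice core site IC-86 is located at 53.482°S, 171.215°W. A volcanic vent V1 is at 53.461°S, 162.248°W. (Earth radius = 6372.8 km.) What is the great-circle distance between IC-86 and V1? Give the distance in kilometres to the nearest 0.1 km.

Δφ = 0.0210°,  Δλ = 8.9670°
a = sin²(Δφ/2) + cos φ₁ cos φ₂ sin²(Δλ/2) = 0.002165
c = 2·arcsin(√a) = 0.093094 rad = 5.3339°
d = R·c = 6372.8 × 0.093094 = 593.3 km

593.3 km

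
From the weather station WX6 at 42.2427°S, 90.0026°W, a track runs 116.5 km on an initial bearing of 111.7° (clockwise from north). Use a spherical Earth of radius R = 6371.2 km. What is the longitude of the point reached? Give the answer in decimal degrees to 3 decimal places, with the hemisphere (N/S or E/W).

δ = d/R = 116.5/6371.2 = 0.018285 rad
φ₂ = arcsin(sin φ₁ cos δ + cos φ₁ sin δ cos θ)
   = arcsin(-0.67227·0.99983 + 0.74030·0.01828·-0.36975) = -42.62250°
λ₂ = λ₁ + atan2(sin θ sin δ cos φ₁, cos δ − sin φ₁ sin φ₂) = -88.67966°

88.680°W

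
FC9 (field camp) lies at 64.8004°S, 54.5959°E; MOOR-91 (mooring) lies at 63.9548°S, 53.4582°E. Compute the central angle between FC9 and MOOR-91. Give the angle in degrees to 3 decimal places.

Δφ = 0.8456°,  Δλ = -1.1377°
a = sin²(Δφ/2) + cos φ₁ cos φ₂ sin²(Δλ/2) = 0.000073
c = 2·arcsin(√a) = 0.017074 rad = 0.9783°

0.978°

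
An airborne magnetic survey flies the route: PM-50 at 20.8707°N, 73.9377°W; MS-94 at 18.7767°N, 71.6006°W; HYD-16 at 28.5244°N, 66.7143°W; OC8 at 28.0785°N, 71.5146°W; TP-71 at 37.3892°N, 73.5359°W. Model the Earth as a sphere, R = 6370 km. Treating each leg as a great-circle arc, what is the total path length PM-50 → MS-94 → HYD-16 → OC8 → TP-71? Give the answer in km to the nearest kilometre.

3054 km

PM-50→MS-94: c = 0.052990 rad, d = 337.55 km
MS-94→HYD-16: c = 0.187144 rad, d = 1192.11 km
HYD-16→OC8: c = 0.074171 rad, d = 472.47 km
OC8→TP-71: c = 0.165177 rad, d = 1052.17 km
Total = 337.55 + 1192.11 + 472.47 + 1052.17 = 3054.29 km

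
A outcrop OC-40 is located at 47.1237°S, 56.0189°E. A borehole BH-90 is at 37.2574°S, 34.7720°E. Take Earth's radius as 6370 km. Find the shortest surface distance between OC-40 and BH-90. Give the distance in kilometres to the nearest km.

2055 km

Δφ = 9.8663°,  Δλ = -21.2469°
a = sin²(Δφ/2) + cos φ₁ cos φ₂ sin²(Δλ/2) = 0.025800
c = 2·arcsin(√a) = 0.322648 rad = 18.4864°
d = R·c = 6370 × 0.322648 = 2055.3 km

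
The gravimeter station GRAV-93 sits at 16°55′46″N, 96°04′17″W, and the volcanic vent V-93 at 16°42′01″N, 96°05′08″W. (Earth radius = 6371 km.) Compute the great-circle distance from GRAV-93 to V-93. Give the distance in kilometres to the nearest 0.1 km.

25.5 km

GRAV-93: φ = +16.92944°, λ = -96.07139°
V-93: φ = +16.70028°, λ = -96.08556°
Δφ = -0.2292°,  Δλ = -0.0142°
a = sin²(Δφ/2) + cos φ₁ cos φ₂ sin²(Δλ/2) = 0.000004
c = 2·arcsin(√a) = 0.004007 rad = 0.2296°
d = R·c = 6371 × 0.004007 = 25.5 km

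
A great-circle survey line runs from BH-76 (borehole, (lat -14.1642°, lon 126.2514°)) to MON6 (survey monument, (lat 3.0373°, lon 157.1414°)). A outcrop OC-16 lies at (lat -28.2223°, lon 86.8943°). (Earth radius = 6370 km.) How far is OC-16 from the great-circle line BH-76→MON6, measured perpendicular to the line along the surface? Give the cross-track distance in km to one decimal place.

41.2 km

δ₁₃ = central angle BH-76→OC-16 = 0.682030 rad  (haversine)
θ₁₃ = bearing BH-76→OC-16 = 242.425°,  θ₁₂ = bearing BH-76→MON6 = 63.013°
dₓₜ = R·arcsin(sin δ₁₃ · sin(θ₁₃ − θ₁₂)) = 6370·arcsin(0.63037·sin(179.412°)) = 41.211 km
|dₓₜ| = 41.211 km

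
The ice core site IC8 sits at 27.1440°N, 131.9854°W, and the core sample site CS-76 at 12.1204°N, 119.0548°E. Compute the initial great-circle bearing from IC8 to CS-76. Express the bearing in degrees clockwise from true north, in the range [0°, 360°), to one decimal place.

Δλ = -108.9598°
y = sin Δλ · cos φ₂ = -0.924665
x = cos φ₁ sin φ₂ − sin φ₁ cos φ₂ cos Δλ = 0.331768
θ = atan2(y, x) = -70.2621° → 289.7379° (mod 360°)

289.7°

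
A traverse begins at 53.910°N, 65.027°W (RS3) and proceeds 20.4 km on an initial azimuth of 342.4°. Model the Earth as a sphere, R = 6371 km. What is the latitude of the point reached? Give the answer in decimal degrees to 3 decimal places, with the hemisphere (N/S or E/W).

54.085°N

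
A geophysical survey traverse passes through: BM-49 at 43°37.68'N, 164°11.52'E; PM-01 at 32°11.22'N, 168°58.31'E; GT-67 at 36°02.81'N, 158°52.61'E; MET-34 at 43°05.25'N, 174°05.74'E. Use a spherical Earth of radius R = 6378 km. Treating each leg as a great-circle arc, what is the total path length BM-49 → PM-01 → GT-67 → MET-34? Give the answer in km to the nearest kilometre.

BM-49: φ = +43.62800°, λ = +164.19200°
PM-01: φ = +32.18700°, λ = +168.97183°
GT-67: φ = +36.04683°, λ = +158.87683°
MET-34: φ = +43.08750°, λ = +174.09567°
BM-49→PM-01: c = 0.210153 rad, d = 1340.35 km
PM-01→GT-67: c = 0.160559 rad, d = 1024.04 km
GT-67→MET-34: c = 0.238255 rad, d = 1519.59 km
Total = 1340.35 + 1024.04 + 1519.59 = 3883.99 km

3884 km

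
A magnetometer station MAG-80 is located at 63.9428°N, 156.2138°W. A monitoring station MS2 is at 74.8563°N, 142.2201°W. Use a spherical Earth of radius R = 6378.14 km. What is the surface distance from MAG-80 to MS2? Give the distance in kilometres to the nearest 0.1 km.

1324.7 km

Δφ = 10.9135°,  Δλ = 13.9937°
a = sin²(Δφ/2) + cos φ₁ cos φ₂ sin²(Δλ/2) = 0.010746
c = 2·arcsin(√a) = 0.207697 rad = 11.9001°
d = R·c = 6378.14 × 0.207697 = 1324.7 km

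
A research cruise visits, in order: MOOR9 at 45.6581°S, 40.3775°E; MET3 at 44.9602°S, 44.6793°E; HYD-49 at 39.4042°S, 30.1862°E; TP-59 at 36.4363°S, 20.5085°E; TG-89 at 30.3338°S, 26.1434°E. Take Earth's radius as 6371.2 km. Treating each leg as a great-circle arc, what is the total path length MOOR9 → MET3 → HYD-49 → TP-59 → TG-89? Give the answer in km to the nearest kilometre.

3454 km

MOOR9→MET3: c = 0.054182 rad, d = 345.20 km
MET3→HYD-49: c = 0.210612 rad, d = 1341.85 km
HYD-49→TP-59: c = 0.142865 rad, d = 910.22 km
TP-59→TG-89: c = 0.134430 rad, d = 856.48 km
Total = 345.20 + 1341.85 + 910.22 + 856.48 = 3453.76 km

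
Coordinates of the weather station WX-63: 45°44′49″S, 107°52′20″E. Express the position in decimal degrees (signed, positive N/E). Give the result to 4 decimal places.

-45.7469°, +107.8722°

lat: 45.7469° S → -45.7469°
lon: 107.8722° E → +107.8722°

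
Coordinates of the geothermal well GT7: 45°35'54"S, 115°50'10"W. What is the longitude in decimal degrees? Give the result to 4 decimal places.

115.8361°W

115° + 50′/60 + 10″/3600 = 115 + 0.83333 + 0.00278 = 115.8361°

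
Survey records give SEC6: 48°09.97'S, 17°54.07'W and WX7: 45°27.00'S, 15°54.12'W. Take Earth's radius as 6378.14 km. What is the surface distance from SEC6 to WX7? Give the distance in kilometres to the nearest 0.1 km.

SEC6: φ = -48.16617°, λ = -17.90117°
WX7: φ = -45.45000°, λ = -15.90200°
Δφ = 2.7162°,  Δλ = 1.9992°
a = sin²(Δφ/2) + cos φ₁ cos φ₂ sin²(Δλ/2) = 0.000704
c = 2·arcsin(√a) = 0.053077 rad = 3.0411°
d = R·c = 6378.14 × 0.053077 = 338.5 km

338.5 km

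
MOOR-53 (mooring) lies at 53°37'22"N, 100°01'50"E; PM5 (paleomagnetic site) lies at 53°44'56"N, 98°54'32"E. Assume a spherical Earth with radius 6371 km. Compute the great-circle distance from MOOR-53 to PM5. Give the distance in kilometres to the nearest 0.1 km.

75.2 km

MOOR-53: φ = +53.62278°, λ = +100.03056°
PM5: φ = +53.74889°, λ = +98.90889°
Δφ = 0.1261°,  Δλ = -1.1217°
a = sin²(Δφ/2) + cos φ₁ cos φ₂ sin²(Δλ/2) = 0.000035
c = 2·arcsin(√a) = 0.011801 rad = 0.6761°
d = R·c = 6371 × 0.011801 = 75.2 km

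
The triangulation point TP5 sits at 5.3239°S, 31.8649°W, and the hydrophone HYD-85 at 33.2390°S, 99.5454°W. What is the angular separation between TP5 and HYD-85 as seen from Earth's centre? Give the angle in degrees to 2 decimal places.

68.46°

Δφ = -27.9151°,  Δλ = -67.6805°
a = sin²(Δφ/2) + cos φ₁ cos φ₂ sin²(Δλ/2) = 0.316437
c = 2·arcsin(√a) = 1.194879 rad = 68.4615°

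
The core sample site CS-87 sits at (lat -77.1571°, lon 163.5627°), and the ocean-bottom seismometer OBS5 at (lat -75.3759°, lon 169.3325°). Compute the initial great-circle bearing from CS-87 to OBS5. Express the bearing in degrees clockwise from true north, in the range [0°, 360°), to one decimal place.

Δλ = 5.7698°
y = sin Δλ · cos φ₂ = 0.025382
x = cos φ₁ sin φ₂ − sin φ₁ cos φ₂ cos Δλ = 0.029836
θ = atan2(y, x) = 40.3886° → 40.3886° (mod 360°)

40.4°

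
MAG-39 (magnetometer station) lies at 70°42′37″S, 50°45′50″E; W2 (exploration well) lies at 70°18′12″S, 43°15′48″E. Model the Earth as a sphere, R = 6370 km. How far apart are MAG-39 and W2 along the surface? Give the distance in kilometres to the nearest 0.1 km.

281.7 km

MAG-39: φ = -70.71028°, λ = +50.76389°
W2: φ = -70.30333°, λ = +43.26333°
Δφ = 0.4069°,  Δλ = -7.5006°
a = sin²(Δφ/2) + cos φ₁ cos φ₂ sin²(Δλ/2) = 0.000489
c = 2·arcsin(√a) = 0.044228 rad = 2.5341°
d = R·c = 6370 × 0.044228 = 281.7 km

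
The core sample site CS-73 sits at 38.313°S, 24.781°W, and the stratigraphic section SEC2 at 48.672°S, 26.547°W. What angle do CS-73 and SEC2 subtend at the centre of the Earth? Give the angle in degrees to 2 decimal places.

10.44°

Δφ = -10.3590°,  Δλ = -1.7660°
a = sin²(Δφ/2) + cos φ₁ cos φ₂ sin²(Δλ/2) = 0.008273
c = 2·arcsin(√a) = 0.182162 rad = 10.4371°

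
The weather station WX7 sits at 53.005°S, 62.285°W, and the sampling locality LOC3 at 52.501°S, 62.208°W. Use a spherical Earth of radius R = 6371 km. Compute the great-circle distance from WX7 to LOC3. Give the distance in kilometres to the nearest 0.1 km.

Δφ = 0.5040°,  Δλ = 0.0770°
a = sin²(Δφ/2) + cos φ₁ cos φ₂ sin²(Δλ/2) = 0.000020
c = 2·arcsin(√a) = 0.008834 rad = 0.5062°
d = R·c = 6371 × 0.008834 = 56.3 km

56.3 km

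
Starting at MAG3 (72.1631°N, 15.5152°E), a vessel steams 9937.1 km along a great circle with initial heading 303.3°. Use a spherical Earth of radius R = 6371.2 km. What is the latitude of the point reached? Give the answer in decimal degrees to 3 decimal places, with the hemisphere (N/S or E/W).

10.296°N

δ = d/R = 9937.1/6371.2 = 1.559690 rad
φ₂ = arcsin(sin φ₁ cos δ + cos φ₁ sin δ cos θ)
   = arcsin(0.95193·0.01111 + 0.30631·0.99994·0.54902) = 10.29590°
λ₂ = λ₁ + atan2(sin θ sin δ cos φ₁, cos δ − sin φ₁ sin φ₂) = -106.33469°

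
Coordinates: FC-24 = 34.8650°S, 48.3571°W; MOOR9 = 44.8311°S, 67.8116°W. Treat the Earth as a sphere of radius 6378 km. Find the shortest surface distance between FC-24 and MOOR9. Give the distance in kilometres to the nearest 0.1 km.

1990.6 km

Δφ = -9.9661°,  Δλ = -19.4545°
a = sin²(Δφ/2) + cos φ₁ cos φ₂ sin²(Δλ/2) = 0.024156
c = 2·arcsin(√a) = 0.312109 rad = 17.8825°
d = R·c = 6378 × 0.312109 = 1990.6 km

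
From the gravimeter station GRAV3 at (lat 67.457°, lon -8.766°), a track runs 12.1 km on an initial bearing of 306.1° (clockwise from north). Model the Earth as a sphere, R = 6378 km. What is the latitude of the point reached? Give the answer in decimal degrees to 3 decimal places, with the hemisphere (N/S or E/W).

δ = d/R = 12.1/6378 = 0.001897 rad
φ₂ = arcsin(sin φ₁ cos δ + cos φ₁ sin δ cos θ)
   = arcsin(0.92359·1.00000 + 0.38338·0.00190·0.58920) = 67.52088°
λ₂ = λ₁ + atan2(sin θ sin δ cos φ₁, cos δ − sin φ₁ sin φ₂) = -8.99571°

67.521°N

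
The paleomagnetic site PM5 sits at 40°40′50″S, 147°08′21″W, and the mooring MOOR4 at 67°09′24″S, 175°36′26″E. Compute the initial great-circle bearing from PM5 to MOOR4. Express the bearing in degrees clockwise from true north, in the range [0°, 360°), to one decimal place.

PM5: φ = -40.68056°, λ = -147.13917°
MOOR4: φ = -67.15667°, λ = +175.60722°
Δλ = -37.2536°
y = sin Δλ · cos φ₂ = -0.235002
x = cos φ₁ sin φ₂ − sin φ₁ cos φ₂ cos Δλ = -0.497457
θ = atan2(y, x) = -154.7136° → 205.2864° (mod 360°)

205.3°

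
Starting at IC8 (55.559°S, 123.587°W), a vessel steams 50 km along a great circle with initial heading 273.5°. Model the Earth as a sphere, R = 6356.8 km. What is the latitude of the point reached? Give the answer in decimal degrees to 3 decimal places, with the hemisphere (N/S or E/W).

55.529°S

δ = d/R = 50/6356.8 = 0.007866 rad
φ₂ = arcsin(sin φ₁ cos δ + cos φ₁ sin δ cos θ)
   = arcsin(-0.82471·0.99997 + 0.56556·0.00787·0.06105) = -55.52891°
λ₂ = λ₁ + atan2(sin θ sin δ cos φ₁, cos δ − sin φ₁ sin φ₂) = -124.38177°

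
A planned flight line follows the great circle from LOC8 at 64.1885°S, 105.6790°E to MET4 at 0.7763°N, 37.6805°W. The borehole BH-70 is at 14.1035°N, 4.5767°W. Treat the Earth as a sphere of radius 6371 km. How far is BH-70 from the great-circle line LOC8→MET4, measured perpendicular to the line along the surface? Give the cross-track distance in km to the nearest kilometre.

δ₁₃ = central angle LOC8→BH-70 = 1.945034 rad  (haversine)
θ₁₃ = bearing LOC8→BH-70 = 257.833°,  θ₁₂ = bearing LOC8→MET4 = 219.794°
dₓₜ = R·arcsin(sin δ₁₃ · sin(θ₁₃ − θ₁₂)) = 6371·arcsin(0.93079·sin(38.039°)) = 3891.582 km
|dₓₜ| = 3891.582 km

3892 km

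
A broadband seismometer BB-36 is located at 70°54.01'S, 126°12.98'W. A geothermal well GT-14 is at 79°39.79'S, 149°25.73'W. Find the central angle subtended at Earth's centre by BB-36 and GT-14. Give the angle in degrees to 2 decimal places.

BB-36: φ = -70.90017°, λ = -126.21633°
GT-14: φ = -79.66317°, λ = -149.42883°
Δφ = -8.7630°,  Δλ = -23.2125°
a = sin²(Δφ/2) + cos φ₁ cos φ₂ sin²(Δλ/2) = 0.008213
c = 2·arcsin(√a) = 0.181500 rad = 10.3992°

10.40°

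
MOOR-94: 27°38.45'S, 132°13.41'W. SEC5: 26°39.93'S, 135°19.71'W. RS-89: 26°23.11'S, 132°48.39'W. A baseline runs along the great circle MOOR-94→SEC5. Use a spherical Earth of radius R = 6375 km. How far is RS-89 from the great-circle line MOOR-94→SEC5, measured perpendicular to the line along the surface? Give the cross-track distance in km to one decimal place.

113.5 km

MOOR-94: φ = -27.64083°, λ = -132.22350°
SEC5: φ = -26.66550°, λ = -135.32850°
RS-89: φ = -26.38517°, λ = -132.80650°
δ₁₃ = central angle MOOR-94→RS-89 = 0.023716 rad  (haversine)
θ₁₃ = bearing MOOR-94→RS-89 = 337.395°,  θ₁₂ = bearing MOOR-94→SEC5 = 288.731°
dₓₜ = R·arcsin(sin δ₁₃ · sin(θ₁₃ − θ₁₂)) = 6375·arcsin(0.02371·sin(48.664°)) = 113.517 km
|dₓₜ| = 113.517 km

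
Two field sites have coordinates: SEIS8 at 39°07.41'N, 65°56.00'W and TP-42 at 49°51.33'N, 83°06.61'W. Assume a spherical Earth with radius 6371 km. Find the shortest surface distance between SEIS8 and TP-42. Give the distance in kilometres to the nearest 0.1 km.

1803.5 km

SEIS8: φ = +39.12350°, λ = -65.93333°
TP-42: φ = +49.85550°, λ = -83.11017°
Δφ = 10.7320°,  Δλ = -17.1768°
a = sin²(Δφ/2) + cos φ₁ cos φ₂ sin²(Δλ/2) = 0.019900
c = 2·arcsin(√a) = 0.283077 rad = 16.2191°
d = R·c = 6371 × 0.283077 = 1803.5 km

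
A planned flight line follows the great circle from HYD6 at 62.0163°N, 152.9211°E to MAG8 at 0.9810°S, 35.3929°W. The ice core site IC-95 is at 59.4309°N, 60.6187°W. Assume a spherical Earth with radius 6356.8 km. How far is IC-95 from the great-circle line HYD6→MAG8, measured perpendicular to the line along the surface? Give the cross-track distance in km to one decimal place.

δ₁₃ = central angle HYD6→IC-95 = 0.974666 rad  (haversine)
θ₁₃ = bearing HYD6→IC-95 = 19.851°,  θ₁₂ = bearing HYD6→MAG8 = 9.482°
dₓₜ = R·arcsin(sin δ₁₃ · sin(θ₁₃ − θ₁₂)) = 6356.8·arcsin(0.82751·sin(10.369°)) = 950.298 km
|dₓₜ| = 950.298 km

950.3 km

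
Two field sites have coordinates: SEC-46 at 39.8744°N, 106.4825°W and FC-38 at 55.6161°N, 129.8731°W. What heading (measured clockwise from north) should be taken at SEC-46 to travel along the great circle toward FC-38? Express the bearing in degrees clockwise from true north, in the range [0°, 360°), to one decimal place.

323.3°

Δλ = -23.3906°
y = sin Δλ · cos φ₂ = -0.224198
x = cos φ₁ sin φ₂ − sin φ₁ cos φ₂ cos Δλ = 0.301055
θ = atan2(y, x) = -36.6754° → 323.3246° (mod 360°)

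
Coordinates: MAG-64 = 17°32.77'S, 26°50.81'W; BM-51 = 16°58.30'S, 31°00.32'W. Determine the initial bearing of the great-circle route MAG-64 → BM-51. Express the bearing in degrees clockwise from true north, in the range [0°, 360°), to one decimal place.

MAG-64: φ = -17.54617°, λ = -26.84683°
BM-51: φ = -16.97167°, λ = -31.00533°
Δλ = -4.1585°
y = sin Δλ · cos φ₂ = -0.069358
x = cos φ₁ sin φ₂ − sin φ₁ cos φ₂ cos Δλ = 0.009268
θ = atan2(y, x) = -82.3892° → 277.6108° (mod 360°)

277.6°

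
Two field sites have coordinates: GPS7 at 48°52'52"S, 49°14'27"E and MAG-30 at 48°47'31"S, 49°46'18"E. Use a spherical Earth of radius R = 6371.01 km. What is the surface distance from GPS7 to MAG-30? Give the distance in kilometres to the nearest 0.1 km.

40.1 km

GPS7: φ = -48.88111°, λ = +49.24083°
MAG-30: φ = -48.79194°, λ = +49.77167°
Δφ = 0.0892°,  Δλ = 0.5308°
a = sin²(Δφ/2) + cos φ₁ cos φ₂ sin²(Δλ/2) = 0.000010
c = 2·arcsin(√a) = 0.006294 rad = 0.3606°
d = R·c = 6371.01 × 0.006294 = 40.1 km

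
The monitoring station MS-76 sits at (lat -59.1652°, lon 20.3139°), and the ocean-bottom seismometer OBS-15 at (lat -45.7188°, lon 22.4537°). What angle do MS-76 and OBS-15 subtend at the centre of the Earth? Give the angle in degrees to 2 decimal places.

13.51°

Δφ = 13.4464°,  Δλ = 2.1398°
a = sin²(Δφ/2) + cos φ₁ cos φ₂ sin²(Δλ/2) = 0.013831
c = 2·arcsin(√a) = 0.235755 rad = 13.5077°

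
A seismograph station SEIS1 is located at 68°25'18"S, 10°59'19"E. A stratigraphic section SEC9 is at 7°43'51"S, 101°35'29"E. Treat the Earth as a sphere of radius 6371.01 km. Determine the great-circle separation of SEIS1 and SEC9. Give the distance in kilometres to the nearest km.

9233 km

SEIS1: φ = -68.42167°, λ = +10.98861°
SEC9: φ = -7.73083°, λ = +101.59139°
Δφ = 60.6908°,  Δλ = 90.6028°
a = sin²(Δφ/2) + cos φ₁ cos φ₂ sin²(Δλ/2) = 0.439371
c = 2·arcsin(√a) = 1.449239 rad = 83.0353°
d = R·c = 6371.01 × 1.449239 = 9233.1 km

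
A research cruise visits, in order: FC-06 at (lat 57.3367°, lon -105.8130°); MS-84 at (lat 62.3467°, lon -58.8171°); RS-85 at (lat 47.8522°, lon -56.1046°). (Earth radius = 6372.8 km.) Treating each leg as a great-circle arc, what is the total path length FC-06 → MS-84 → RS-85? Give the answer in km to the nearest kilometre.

FC-06→MS-84: c = 0.411461 rad, d = 2622.16 km
MS-84→RS-85: c = 0.254367 rad, d = 1621.03 km
Total = 2622.16 + 1621.03 = 4243.19 km

4243 km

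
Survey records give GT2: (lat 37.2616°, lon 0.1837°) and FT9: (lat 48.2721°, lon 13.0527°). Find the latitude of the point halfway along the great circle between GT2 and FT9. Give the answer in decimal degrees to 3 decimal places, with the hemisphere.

42.946°N

Bx = cos φ₂ cos Δλ = 0.648875,  By = cos φ₂ sin Δλ = 0.148243
φₘ = atan2(sin φ₁ + sin φ₂, √((cos φ₁ + Bx)² + By²)) = 42.94593°
λₘ = λ₁ + atan2(By, cos φ₁ + Bx) = 6.04218°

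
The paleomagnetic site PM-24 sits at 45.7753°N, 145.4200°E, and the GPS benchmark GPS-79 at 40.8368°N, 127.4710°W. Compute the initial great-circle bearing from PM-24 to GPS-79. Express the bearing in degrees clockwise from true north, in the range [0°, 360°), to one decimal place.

60.4°

Δλ = 87.1090°
y = sin Δλ · cos φ₂ = 0.755612
x = cos φ₁ sin φ₂ − sin φ₁ cos φ₂ cos Δλ = 0.428738
θ = atan2(y, x) = 60.4292° → 60.4292° (mod 360°)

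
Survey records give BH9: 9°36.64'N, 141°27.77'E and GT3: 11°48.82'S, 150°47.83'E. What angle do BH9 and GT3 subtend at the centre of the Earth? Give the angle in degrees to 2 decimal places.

23.35°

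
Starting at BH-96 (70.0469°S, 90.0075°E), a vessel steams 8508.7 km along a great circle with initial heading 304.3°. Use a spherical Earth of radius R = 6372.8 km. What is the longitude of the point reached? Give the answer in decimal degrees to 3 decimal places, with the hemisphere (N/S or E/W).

36.523°E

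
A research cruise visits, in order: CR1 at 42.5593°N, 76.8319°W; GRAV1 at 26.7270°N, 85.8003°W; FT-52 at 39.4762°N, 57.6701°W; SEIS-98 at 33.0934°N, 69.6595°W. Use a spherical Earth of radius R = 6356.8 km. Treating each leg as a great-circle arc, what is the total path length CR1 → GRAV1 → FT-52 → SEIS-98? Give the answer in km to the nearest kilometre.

CR1→GRAV1: c = 0.304419 rad, d = 1935.13 km
GRAV1→FT-52: c = 0.464803 rad, d = 2954.66 km
FT-52→SEIS-98: c = 0.201863 rad, d = 1283.20 km
Total = 1935.13 + 2954.66 + 1283.20 = 6172.99 km

6173 km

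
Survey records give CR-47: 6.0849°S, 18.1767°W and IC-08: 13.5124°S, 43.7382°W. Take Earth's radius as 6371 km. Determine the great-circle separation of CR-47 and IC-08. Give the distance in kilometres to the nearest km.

2917 km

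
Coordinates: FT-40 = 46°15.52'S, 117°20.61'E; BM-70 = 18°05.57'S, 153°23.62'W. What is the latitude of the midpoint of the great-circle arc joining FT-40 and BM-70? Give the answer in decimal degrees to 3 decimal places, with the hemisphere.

41.138°S

FT-40: φ = -46.25867°, λ = +117.34350°
BM-70: φ = -18.09283°, λ = -153.39367°
Bx = cos φ₂ cos Δλ = 0.012229,  By = cos φ₂ sin Δλ = 0.950476
φₘ = atan2(sin φ₁ + sin φ₂, √((cos φ₁ + Bx)² + By²)) = -41.13829°
λₘ = λ₁ + atan2(By, cos φ₁ + Bx) = 170.83111°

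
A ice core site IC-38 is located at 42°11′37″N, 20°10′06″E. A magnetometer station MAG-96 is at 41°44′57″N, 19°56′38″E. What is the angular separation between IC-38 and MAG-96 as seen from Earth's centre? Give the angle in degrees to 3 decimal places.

IC-38: φ = +42.19361°, λ = +20.16833°
MAG-96: φ = +41.74917°, λ = +19.94389°
Δφ = -0.4444°,  Δλ = -0.2244°
a = sin²(Δφ/2) + cos φ₁ cos φ₂ sin²(Δλ/2) = 0.000017
c = 2·arcsin(√a) = 0.008286 rad = 0.4747°

0.475°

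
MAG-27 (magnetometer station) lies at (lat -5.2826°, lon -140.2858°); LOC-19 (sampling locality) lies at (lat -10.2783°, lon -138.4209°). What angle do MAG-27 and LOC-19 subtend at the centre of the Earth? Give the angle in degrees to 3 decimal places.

5.326°

Δφ = -4.9957°,  Δλ = 1.8649°
a = sin²(Δφ/2) + cos φ₁ cos φ₂ sin²(Δλ/2) = 0.002159
c = 2·arcsin(√a) = 0.092960 rad = 5.3262°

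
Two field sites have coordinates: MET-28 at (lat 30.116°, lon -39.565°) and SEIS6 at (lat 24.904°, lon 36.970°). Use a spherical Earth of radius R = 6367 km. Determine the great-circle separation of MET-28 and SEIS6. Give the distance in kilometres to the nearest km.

Δφ = -5.2120°,  Δλ = 76.5350°
a = sin²(Δφ/2) + cos φ₁ cos φ₂ sin²(Δλ/2) = 0.303011
c = 2·arcsin(√a) = 1.165841 rad = 66.7978°
d = R·c = 6367 × 1.165841 = 7422.9 km

7423 km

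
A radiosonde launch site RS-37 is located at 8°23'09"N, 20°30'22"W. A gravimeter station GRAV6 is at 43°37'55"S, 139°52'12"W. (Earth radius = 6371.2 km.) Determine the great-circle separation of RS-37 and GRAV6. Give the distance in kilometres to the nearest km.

RS-37: φ = +8.38583°, λ = -20.50611°
GRAV6: φ = -43.63194°, λ = -139.87000°
Δφ = -52.0178°,  Δλ = -119.3639°
a = sin²(Δφ/2) + cos φ₁ cos φ₂ sin²(Δλ/2) = 0.725875
c = 2·arcsin(√a) = 2.039522 rad = 116.8560°
d = R·c = 6371.2 × 2.039522 = 12994.2 km

12994 km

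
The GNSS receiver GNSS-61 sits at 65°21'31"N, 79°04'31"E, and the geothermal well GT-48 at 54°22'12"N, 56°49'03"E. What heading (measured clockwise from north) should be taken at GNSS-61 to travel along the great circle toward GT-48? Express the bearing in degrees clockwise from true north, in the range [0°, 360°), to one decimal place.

235.6°

GNSS-61: φ = +65.35861°, λ = +79.07528°
GT-48: φ = +54.37000°, λ = +56.81750°
Δλ = -22.2578°
y = sin Δλ · cos φ₂ = -0.220654
x = cos φ₁ sin φ₂ − sin φ₁ cos φ₂ cos Δλ = -0.151160
θ = atan2(y, x) = -124.4133° → 235.5867° (mod 360°)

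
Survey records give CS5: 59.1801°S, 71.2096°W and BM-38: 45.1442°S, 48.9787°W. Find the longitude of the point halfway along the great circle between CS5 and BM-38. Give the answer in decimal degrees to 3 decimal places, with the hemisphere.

58.311°W

Bx = cos φ₂ cos Δλ = 0.652896,  By = cos φ₂ sin Δλ = 0.266853
φₘ = atan2(sin φ₁ + sin φ₂, √((cos φ₁ + Bx)² + By²)) = -52.67316°
λₘ = λ₁ + atan2(By, cos φ₁ + Bx) = -58.31064°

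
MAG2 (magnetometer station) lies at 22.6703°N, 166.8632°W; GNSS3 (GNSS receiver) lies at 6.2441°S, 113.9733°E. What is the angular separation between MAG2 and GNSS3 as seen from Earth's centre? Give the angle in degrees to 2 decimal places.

Δφ = -28.9144°,  Δλ = -79.1635°
a = sin²(Δφ/2) + cos φ₁ cos φ₂ sin²(Δλ/2) = 0.434734
c = 2·arcsin(√a) = 1.439892 rad = 82.4997°

82.50°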